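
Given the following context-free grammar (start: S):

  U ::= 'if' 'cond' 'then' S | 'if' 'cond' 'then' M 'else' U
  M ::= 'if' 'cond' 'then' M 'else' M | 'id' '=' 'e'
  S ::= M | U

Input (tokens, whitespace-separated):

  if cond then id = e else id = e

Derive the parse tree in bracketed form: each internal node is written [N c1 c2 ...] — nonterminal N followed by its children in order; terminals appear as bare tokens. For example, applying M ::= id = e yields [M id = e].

S
M
if cond then M else M
if cond then id = e else M
if cond then id = e else id = e

[S [M if cond then [M id = e] else [M id = e]]]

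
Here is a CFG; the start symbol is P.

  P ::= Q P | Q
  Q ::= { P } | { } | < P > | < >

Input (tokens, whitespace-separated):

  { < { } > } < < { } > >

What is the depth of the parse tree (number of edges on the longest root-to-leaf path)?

[P [Q { [P [Q < [P [Q { }]] >]] }] [P [Q < [P [Q < [P [Q { }]] >]] >]]]

7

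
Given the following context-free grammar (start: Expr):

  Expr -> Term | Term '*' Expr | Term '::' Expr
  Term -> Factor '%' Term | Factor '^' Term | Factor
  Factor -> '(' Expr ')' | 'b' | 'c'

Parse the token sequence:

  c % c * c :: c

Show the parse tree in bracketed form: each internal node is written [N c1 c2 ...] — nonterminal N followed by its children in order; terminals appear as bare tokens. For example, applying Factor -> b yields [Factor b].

Expr
Term * Expr
Factor % Term * Expr
c % Term * Expr
c % Factor * Expr
c % c * Expr
c % c * Term :: Expr
c % c * Factor :: Expr
c % c * c :: Expr
c % c * c :: Term
c % c * c :: Factor
c % c * c :: c

[Expr [Term [Factor c] % [Term [Factor c]]] * [Expr [Term [Factor c]] :: [Expr [Term [Factor c]]]]]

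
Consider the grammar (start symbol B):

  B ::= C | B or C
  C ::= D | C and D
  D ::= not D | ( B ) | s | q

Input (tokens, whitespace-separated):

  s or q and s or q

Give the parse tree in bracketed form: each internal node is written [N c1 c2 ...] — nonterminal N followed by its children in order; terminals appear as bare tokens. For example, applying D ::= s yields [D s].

B
B or C
B or C or C
C or C or C
D or C or C
s or C or C
s or C and D or C
s or D and D or C
s or q and D or C
s or q and s or C
s or q and s or D
s or q and s or q

[B [B [B [C [D s]]] or [C [C [D q]] and [D s]]] or [C [D q]]]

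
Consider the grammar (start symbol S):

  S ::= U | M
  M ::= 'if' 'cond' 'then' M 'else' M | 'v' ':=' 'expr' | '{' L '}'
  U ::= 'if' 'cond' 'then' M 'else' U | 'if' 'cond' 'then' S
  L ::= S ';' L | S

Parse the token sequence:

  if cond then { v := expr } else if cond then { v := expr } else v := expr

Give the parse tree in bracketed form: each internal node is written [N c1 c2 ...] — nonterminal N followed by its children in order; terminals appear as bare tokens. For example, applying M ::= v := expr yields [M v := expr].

[S [M if cond then [M { [L [S [M v := expr]]] }] else [M if cond then [M { [L [S [M v := expr]]] }] else [M v := expr]]]]

S
M
if cond then M else M
if cond then { L } else M
if cond then { S } else M
if cond then { M } else M
if cond then { v := expr } else M
if cond then { v := expr } else if cond then M else M
if cond then { v := expr } else if cond then { L } else M
if cond then { v := expr } else if cond then { S } else M
if cond then { v := expr } else if cond then { M } else M
if cond then { v := expr } else if cond then { v := expr } else M
if cond then { v := expr } else if cond then { v := expr } else v := expr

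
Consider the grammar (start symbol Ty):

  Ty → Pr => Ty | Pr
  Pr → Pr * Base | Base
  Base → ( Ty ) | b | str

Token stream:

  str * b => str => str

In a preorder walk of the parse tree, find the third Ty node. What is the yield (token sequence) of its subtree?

[Ty [Pr [Pr [Base str]] * [Base b]] => [Ty [Pr [Base str]] => [Ty [Pr [Base str]]]]]

str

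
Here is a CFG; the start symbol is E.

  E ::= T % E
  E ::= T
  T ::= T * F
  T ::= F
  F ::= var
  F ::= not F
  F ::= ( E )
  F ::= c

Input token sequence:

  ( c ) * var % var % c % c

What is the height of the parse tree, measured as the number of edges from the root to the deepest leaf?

7

[E [T [T [F ( [E [T [F c]]] )]] * [F var]] % [E [T [F var]] % [E [T [F c]] % [E [T [F c]]]]]]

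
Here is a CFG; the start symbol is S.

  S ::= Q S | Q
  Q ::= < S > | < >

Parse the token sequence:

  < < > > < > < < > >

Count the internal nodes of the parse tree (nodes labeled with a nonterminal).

[S [Q < [S [Q < >]] >] [S [Q < >] [S [Q < [S [Q < >]] >]]]]

10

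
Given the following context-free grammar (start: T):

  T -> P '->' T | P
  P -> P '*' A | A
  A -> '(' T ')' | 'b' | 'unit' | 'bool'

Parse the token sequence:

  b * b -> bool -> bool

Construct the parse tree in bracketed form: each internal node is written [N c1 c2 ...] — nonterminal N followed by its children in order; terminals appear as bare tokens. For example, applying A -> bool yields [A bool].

[T [P [P [A b]] * [A b]] -> [T [P [A bool]] -> [T [P [A bool]]]]]

T
P -> T
P * A -> T
A * A -> T
b * A -> T
b * b -> T
b * b -> P -> T
b * b -> A -> T
b * b -> bool -> T
b * b -> bool -> P
b * b -> bool -> A
b * b -> bool -> bool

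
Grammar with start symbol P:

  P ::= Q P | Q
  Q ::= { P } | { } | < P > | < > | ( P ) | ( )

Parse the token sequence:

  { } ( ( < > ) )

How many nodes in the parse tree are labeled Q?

4

[P [Q { }] [P [Q ( [P [Q ( [P [Q < >]] )]] )]]]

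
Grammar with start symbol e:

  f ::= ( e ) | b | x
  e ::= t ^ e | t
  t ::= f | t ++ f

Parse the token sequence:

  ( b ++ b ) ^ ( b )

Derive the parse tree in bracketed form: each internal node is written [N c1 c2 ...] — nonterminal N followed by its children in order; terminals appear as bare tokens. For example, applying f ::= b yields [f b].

e
t ^ e
f ^ e
( e ) ^ e
( t ) ^ e
( t ++ f ) ^ e
( f ++ f ) ^ e
( b ++ f ) ^ e
( b ++ b ) ^ e
( b ++ b ) ^ t
( b ++ b ) ^ f
( b ++ b ) ^ ( e )
( b ++ b ) ^ ( t )
( b ++ b ) ^ ( f )
( b ++ b ) ^ ( b )

[e [t [f ( [e [t [t [f b]] ++ [f b]]] )]] ^ [e [t [f ( [e [t [f b]]] )]]]]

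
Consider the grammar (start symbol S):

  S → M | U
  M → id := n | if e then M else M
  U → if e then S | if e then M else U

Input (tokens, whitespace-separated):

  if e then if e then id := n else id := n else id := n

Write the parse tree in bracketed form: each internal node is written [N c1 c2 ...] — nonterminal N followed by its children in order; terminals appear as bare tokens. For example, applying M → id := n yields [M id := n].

[S [M if e then [M if e then [M id := n] else [M id := n]] else [M id := n]]]

S
M
if e then M else M
if e then if e then M else M else M
if e then if e then id := n else M else M
if e then if e then id := n else id := n else M
if e then if e then id := n else id := n else id := n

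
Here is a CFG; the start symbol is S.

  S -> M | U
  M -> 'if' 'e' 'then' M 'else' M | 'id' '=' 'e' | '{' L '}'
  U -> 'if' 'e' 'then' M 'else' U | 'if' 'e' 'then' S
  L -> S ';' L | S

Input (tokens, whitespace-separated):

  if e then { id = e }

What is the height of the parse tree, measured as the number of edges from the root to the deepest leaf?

7

[S [U if e then [S [M { [L [S [M id = e]]] }]]]]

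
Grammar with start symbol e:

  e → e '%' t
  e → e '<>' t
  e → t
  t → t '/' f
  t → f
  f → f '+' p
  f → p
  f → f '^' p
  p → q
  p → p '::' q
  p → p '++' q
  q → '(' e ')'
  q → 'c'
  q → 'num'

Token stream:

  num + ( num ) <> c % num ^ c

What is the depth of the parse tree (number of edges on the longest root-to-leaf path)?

12

[e [e [e [t [f [f [p [q num]]] + [p [q ( [e [t [f [p [q num]]]]] )]]]]] <> [t [f [p [q c]]]]] % [t [f [f [p [q num]]] ^ [p [q c]]]]]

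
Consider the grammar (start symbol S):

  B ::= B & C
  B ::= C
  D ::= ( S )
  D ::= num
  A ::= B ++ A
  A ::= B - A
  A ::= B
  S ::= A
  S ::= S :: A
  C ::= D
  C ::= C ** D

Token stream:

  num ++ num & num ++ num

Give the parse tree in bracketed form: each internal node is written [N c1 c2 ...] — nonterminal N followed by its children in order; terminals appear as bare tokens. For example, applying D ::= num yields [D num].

S
A
B ++ A
C ++ A
D ++ A
num ++ A
num ++ B ++ A
num ++ B & C ++ A
num ++ C & C ++ A
num ++ D & C ++ A
num ++ num & C ++ A
num ++ num & D ++ A
num ++ num & num ++ A
num ++ num & num ++ B
num ++ num & num ++ C
num ++ num & num ++ D
num ++ num & num ++ num

[S [A [B [C [D num]]] ++ [A [B [B [C [D num]]] & [C [D num]]] ++ [A [B [C [D num]]]]]]]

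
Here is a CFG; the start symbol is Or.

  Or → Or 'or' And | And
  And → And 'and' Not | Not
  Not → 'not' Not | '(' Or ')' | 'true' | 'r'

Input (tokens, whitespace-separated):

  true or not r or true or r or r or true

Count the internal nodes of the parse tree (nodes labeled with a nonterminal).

[Or [Or [Or [Or [Or [Or [And [Not true]]] or [And [Not not [Not r]]]] or [And [Not true]]] or [And [Not r]]] or [And [Not r]]] or [And [Not true]]]

19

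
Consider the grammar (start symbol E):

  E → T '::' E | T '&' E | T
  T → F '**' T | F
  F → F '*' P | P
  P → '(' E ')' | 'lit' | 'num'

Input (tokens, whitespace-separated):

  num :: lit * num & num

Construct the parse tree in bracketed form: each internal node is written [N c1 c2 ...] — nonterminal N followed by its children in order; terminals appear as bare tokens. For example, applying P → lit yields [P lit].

E
T :: E
F :: E
P :: E
num :: E
num :: T & E
num :: F & E
num :: F * P & E
num :: P * P & E
num :: lit * P & E
num :: lit * num & E
num :: lit * num & T
num :: lit * num & F
num :: lit * num & P
num :: lit * num & num

[E [T [F [P num]]] :: [E [T [F [F [P lit]] * [P num]]] & [E [T [F [P num]]]]]]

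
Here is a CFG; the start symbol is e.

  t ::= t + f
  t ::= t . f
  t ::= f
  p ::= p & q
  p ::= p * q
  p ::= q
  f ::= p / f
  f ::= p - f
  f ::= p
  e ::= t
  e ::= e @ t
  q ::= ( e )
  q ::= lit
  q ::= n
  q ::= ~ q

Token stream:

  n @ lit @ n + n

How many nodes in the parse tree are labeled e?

[e [e [e [t [f [p [q n]]]]] @ [t [f [p [q lit]]]]] @ [t [t [f [p [q n]]]] + [f [p [q n]]]]]

3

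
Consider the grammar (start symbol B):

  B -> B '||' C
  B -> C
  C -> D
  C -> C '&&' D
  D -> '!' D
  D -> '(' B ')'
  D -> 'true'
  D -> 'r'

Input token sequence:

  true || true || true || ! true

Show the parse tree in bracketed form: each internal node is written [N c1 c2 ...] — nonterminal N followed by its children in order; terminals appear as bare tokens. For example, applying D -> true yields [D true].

B
B || C
B || C || C
B || C || C || C
C || C || C || C
D || C || C || C
true || C || C || C
true || D || C || C
true || true || C || C
true || true || D || C
true || true || true || C
true || true || true || D
true || true || true || ! D
true || true || true || ! true

[B [B [B [B [C [D true]]] || [C [D true]]] || [C [D true]]] || [C [D ! [D true]]]]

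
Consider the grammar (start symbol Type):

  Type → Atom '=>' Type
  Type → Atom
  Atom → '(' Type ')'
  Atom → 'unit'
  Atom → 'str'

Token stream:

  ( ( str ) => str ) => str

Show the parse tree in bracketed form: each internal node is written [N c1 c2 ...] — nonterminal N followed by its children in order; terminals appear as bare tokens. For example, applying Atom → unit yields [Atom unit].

Type
Atom => Type
( Type ) => Type
( Atom => Type ) => Type
( ( Type ) => Type ) => Type
( ( Atom ) => Type ) => Type
( ( str ) => Type ) => Type
( ( str ) => Atom ) => Type
( ( str ) => str ) => Type
( ( str ) => str ) => Atom
( ( str ) => str ) => str

[Type [Atom ( [Type [Atom ( [Type [Atom str]] )] => [Type [Atom str]]] )] => [Type [Atom str]]]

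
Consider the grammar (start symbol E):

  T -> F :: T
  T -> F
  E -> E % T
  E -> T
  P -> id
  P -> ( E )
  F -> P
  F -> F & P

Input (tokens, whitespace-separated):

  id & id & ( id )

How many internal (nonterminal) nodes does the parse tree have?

[E [T [F [F [F [P id]] & [P id]] & [P ( [E [T [F [P id]]]] )]]]]

12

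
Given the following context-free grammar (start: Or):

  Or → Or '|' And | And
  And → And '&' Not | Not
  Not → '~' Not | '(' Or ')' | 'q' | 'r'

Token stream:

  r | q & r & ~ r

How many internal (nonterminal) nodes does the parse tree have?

11

[Or [Or [And [Not r]]] | [And [And [And [Not q]] & [Not r]] & [Not ~ [Not r]]]]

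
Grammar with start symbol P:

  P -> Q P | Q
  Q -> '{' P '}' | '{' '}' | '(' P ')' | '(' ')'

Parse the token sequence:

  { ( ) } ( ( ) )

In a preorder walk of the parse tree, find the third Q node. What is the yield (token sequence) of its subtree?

[P [Q { [P [Q ( )]] }] [P [Q ( [P [Q ( )]] )]]]

( ( ) )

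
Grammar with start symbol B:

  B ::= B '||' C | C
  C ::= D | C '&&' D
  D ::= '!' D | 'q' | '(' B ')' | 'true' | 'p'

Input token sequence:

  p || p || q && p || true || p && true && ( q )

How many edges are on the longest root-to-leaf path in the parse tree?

[B [B [B [B [B [C [D p]]] || [C [D p]]] || [C [C [D q]] && [D p]]] || [C [D true]]] || [C [C [C [D p]] && [D true]] && [D ( [B [C [D q]]] )]]]

7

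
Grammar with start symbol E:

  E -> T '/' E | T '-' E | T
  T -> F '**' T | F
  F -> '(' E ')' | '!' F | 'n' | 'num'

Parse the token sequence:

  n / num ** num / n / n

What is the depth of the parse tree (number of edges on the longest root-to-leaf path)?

6

[E [T [F n]] / [E [T [F num] ** [T [F num]]] / [E [T [F n]] / [E [T [F n]]]]]]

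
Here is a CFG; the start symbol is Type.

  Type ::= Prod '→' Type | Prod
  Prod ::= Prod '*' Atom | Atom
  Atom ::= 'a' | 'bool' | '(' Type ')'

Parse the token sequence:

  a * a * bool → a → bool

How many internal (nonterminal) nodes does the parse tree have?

[Type [Prod [Prod [Prod [Atom a]] * [Atom a]] * [Atom bool]] → [Type [Prod [Atom a]] → [Type [Prod [Atom bool]]]]]

13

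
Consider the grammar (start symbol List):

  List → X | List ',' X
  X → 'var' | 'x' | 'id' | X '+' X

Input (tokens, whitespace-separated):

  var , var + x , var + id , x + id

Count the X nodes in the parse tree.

[List [List [List [List [X var]] , [X [X var] + [X x]]] , [X [X var] + [X id]]] , [X [X x] + [X id]]]

10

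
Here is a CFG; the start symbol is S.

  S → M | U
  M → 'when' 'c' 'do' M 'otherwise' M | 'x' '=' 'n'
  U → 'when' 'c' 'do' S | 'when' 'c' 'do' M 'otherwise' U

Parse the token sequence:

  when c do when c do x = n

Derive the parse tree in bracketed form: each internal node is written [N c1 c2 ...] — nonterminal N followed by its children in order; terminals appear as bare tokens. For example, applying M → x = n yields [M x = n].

S
U
when c do S
when c do U
when c do when c do S
when c do when c do M
when c do when c do x = n

[S [U when c do [S [U when c do [S [M x = n]]]]]]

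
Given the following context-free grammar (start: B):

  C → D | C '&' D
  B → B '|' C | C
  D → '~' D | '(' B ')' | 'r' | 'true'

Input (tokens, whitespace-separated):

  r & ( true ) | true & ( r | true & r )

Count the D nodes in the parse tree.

[B [B [C [C [D r]] & [D ( [B [C [D true]]] )]]] | [C [C [D true]] & [D ( [B [B [C [D r]]] | [C [C [D true]] & [D r]]] )]]]

8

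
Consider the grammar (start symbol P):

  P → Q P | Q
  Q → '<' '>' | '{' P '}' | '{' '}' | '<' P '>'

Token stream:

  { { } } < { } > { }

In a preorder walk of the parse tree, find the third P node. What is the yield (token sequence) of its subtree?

< { } > { }

[P [Q { [P [Q { }]] }] [P [Q < [P [Q { }]] >] [P [Q { }]]]]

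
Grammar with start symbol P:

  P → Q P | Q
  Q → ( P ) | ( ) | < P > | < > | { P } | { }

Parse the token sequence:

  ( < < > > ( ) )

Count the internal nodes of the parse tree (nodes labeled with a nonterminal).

8

[P [Q ( [P [Q < [P [Q < >]] >] [P [Q ( )]]] )]]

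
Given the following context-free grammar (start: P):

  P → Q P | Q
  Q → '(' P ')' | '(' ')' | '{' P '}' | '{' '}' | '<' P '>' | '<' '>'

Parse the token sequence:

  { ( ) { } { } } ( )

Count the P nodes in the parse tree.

[P [Q { [P [Q ( )] [P [Q { }] [P [Q { }]]]] }] [P [Q ( )]]]

5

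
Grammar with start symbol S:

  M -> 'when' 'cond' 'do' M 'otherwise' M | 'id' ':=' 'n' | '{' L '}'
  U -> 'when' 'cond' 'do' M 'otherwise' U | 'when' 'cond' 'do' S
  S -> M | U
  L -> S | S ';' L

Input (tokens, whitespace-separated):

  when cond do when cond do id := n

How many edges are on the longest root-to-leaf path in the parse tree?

[S [U when cond do [S [U when cond do [S [M id := n]]]]]]

6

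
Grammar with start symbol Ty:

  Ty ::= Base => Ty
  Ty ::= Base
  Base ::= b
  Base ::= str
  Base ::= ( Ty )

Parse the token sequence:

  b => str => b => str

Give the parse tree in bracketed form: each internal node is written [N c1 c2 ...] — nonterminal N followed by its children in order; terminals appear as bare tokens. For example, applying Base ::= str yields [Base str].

Ty
Base => Ty
b => Ty
b => Base => Ty
b => str => Ty
b => str => Base => Ty
b => str => b => Ty
b => str => b => Base
b => str => b => str

[Ty [Base b] => [Ty [Base str] => [Ty [Base b] => [Ty [Base str]]]]]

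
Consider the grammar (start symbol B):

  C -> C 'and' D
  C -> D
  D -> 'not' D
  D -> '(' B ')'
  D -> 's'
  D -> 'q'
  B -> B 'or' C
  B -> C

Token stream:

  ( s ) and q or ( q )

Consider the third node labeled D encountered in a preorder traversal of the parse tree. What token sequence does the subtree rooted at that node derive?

[B [B [C [C [D ( [B [C [D s]]] )]] and [D q]]] or [C [D ( [B [C [D q]]] )]]]

q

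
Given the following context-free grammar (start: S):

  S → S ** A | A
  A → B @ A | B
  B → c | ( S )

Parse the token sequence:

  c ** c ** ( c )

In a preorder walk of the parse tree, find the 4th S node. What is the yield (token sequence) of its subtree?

[S [S [S [A [B c]]] ** [A [B c]]] ** [A [B ( [S [A [B c]]] )]]]

c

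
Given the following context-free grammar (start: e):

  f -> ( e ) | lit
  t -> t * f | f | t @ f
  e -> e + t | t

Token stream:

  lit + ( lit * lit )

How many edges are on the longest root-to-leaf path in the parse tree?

[e [e [t [f lit]]] + [t [f ( [e [t [t [f lit]] * [f lit]]] )]]]

7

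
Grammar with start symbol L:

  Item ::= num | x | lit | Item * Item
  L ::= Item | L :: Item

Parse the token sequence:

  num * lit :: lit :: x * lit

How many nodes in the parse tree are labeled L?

[L [L [L [Item [Item num] * [Item lit]]] :: [Item lit]] :: [Item [Item x] * [Item lit]]]

3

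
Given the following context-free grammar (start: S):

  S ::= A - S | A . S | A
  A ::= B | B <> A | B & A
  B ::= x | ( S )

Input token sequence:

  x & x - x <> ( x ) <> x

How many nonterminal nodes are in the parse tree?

[S [A [B x] & [A [B x]]] - [S [A [B x] <> [A [B ( [S [A [B x]]] )] <> [A [B x]]]]]]

15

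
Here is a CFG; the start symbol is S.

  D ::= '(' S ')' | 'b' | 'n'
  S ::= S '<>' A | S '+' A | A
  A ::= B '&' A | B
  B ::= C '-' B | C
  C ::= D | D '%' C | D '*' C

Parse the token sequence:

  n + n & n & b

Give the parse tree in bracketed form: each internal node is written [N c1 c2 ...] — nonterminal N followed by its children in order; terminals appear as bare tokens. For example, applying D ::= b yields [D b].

[S [S [A [B [C [D n]]]]] + [A [B [C [D n]]] & [A [B [C [D n]]] & [A [B [C [D b]]]]]]]

S
S + A
A + A
B + A
C + A
D + A
n + A
n + B & A
n + C & A
n + D & A
n + n & A
n + n & B & A
n + n & C & A
n + n & D & A
n + n & n & A
n + n & n & B
n + n & n & C
n + n & n & D
n + n & n & b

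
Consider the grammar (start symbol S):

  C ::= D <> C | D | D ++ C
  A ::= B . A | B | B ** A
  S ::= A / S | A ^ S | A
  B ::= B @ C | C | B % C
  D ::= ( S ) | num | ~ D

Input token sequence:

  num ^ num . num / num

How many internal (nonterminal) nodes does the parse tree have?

[S [A [B [C [D num]]]] ^ [S [A [B [C [D num]]] . [A [B [C [D num]]]]] / [S [A [B [C [D num]]]]]]]

19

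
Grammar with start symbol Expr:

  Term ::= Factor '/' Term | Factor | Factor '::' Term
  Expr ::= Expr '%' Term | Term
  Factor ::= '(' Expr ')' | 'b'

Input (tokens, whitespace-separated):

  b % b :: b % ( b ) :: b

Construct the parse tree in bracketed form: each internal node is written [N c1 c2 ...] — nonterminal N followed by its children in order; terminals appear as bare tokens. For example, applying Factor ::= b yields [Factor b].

Expr
Expr % Term
Expr % Term % Term
Term % Term % Term
Factor % Term % Term
b % Term % Term
b % Factor :: Term % Term
b % b :: Term % Term
b % b :: Factor % Term
b % b :: b % Term
b % b :: b % Factor :: Term
b % b :: b % ( Expr ) :: Term
b % b :: b % ( Term ) :: Term
b % b :: b % ( Factor ) :: Term
b % b :: b % ( b ) :: Term
b % b :: b % ( b ) :: Factor
b % b :: b % ( b ) :: b

[Expr [Expr [Expr [Term [Factor b]]] % [Term [Factor b] :: [Term [Factor b]]]] % [Term [Factor ( [Expr [Term [Factor b]]] )] :: [Term [Factor b]]]]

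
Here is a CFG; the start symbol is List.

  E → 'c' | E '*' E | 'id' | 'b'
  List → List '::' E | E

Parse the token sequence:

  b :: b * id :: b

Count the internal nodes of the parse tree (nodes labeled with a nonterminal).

[List [List [List [E b]] :: [E [E b] * [E id]]] :: [E b]]

8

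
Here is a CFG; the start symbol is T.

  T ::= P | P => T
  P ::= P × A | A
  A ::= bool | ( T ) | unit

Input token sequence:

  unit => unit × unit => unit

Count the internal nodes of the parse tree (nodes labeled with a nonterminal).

11

[T [P [A unit]] => [T [P [P [A unit]] × [A unit]] => [T [P [A unit]]]]]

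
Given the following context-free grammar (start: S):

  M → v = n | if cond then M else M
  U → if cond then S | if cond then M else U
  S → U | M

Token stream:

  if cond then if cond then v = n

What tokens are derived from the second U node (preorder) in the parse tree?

[S [U if cond then [S [U if cond then [S [M v = n]]]]]]

if cond then v = n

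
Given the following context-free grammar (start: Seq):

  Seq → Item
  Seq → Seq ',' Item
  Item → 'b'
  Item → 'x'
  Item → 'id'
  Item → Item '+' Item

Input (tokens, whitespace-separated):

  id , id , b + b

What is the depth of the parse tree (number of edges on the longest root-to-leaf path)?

[Seq [Seq [Seq [Item id]] , [Item id]] , [Item [Item b] + [Item b]]]

4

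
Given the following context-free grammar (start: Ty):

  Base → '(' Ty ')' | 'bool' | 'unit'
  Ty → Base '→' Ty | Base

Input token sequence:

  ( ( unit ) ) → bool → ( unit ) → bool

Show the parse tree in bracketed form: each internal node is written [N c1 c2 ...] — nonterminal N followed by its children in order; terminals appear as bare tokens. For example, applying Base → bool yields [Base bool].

[Ty [Base ( [Ty [Base ( [Ty [Base unit]] )]] )] → [Ty [Base bool] → [Ty [Base ( [Ty [Base unit]] )] → [Ty [Base bool]]]]]

Ty
Base → Ty
( Ty ) → Ty
( Base ) → Ty
( ( Ty ) ) → Ty
( ( Base ) ) → Ty
( ( unit ) ) → Ty
( ( unit ) ) → Base → Ty
( ( unit ) ) → bool → Ty
( ( unit ) ) → bool → Base → Ty
( ( unit ) ) → bool → ( Ty ) → Ty
( ( unit ) ) → bool → ( Base ) → Ty
( ( unit ) ) → bool → ( unit ) → Ty
( ( unit ) ) → bool → ( unit ) → Base
( ( unit ) ) → bool → ( unit ) → bool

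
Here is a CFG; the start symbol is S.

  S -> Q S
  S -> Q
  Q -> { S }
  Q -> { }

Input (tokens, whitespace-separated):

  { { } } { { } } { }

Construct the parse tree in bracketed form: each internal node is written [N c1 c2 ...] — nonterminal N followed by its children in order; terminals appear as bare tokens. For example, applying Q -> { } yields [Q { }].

[S [Q { [S [Q { }]] }] [S [Q { [S [Q { }]] }] [S [Q { }]]]]

S
Q S
{ S } S
{ Q } S
{ { } } S
{ { } } Q S
{ { } } { S } S
{ { } } { Q } S
{ { } } { { } } S
{ { } } { { } } Q
{ { } } { { } } { }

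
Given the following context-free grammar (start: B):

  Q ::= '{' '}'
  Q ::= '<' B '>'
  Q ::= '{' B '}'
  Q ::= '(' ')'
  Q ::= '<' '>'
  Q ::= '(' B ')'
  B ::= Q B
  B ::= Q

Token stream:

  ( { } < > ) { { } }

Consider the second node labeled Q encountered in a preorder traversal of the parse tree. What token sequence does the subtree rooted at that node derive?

{ }

[B [Q ( [B [Q { }] [B [Q < >]]] )] [B [Q { [B [Q { }]] }]]]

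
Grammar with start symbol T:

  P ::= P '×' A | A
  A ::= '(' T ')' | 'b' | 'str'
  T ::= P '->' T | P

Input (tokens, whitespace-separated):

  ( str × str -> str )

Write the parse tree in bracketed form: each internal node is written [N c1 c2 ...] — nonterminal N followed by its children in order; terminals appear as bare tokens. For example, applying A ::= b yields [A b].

[T [P [A ( [T [P [P [A str]] × [A str]] -> [T [P [A str]]]] )]]]

T
P
A
( T )
( P -> T )
( P × A -> T )
( A × A -> T )
( str × A -> T )
( str × str -> T )
( str × str -> P )
( str × str -> A )
( str × str -> str )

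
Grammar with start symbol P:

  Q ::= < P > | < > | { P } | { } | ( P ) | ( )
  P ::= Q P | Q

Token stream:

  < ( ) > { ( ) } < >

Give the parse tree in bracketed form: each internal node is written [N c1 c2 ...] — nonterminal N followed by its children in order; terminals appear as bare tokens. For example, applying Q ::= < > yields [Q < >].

[P [Q < [P [Q ( )]] >] [P [Q { [P [Q ( )]] }] [P [Q < >]]]]

P
Q P
< P > P
< Q > P
< ( ) > P
< ( ) > Q P
< ( ) > { P } P
< ( ) > { Q } P
< ( ) > { ( ) } P
< ( ) > { ( ) } Q
< ( ) > { ( ) } < >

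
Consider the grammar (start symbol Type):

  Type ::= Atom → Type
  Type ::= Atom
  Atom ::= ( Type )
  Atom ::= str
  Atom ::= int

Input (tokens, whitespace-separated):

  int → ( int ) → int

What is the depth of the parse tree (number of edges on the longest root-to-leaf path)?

5

[Type [Atom int] → [Type [Atom ( [Type [Atom int]] )] → [Type [Atom int]]]]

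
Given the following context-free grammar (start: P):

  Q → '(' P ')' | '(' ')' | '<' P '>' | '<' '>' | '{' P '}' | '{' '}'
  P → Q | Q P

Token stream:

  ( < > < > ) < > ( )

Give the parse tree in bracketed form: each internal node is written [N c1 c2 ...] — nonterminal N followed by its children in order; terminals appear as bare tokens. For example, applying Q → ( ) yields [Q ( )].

[P [Q ( [P [Q < >] [P [Q < >]]] )] [P [Q < >] [P [Q ( )]]]]

P
Q P
( P ) P
( Q P ) P
( < > P ) P
( < > Q ) P
( < > < > ) P
( < > < > ) Q P
( < > < > ) < > P
( < > < > ) < > Q
( < > < > ) < > ( )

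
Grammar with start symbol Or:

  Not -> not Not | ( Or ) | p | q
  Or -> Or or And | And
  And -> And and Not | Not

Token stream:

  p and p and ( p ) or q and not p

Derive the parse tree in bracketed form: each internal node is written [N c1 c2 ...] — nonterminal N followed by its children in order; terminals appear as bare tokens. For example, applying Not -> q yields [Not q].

[Or [Or [And [And [And [Not p]] and [Not p]] and [Not ( [Or [And [Not p]]] )]]] or [And [And [Not q]] and [Not not [Not p]]]]

Or
Or or And
And or And
And and Not or And
And and Not and Not or And
Not and Not and Not or And
p and Not and Not or And
p and p and Not or And
p and p and ( Or ) or And
p and p and ( And ) or And
p and p and ( Not ) or And
p and p and ( p ) or And
p and p and ( p ) or And and Not
p and p and ( p ) or Not and Not
p and p and ( p ) or q and Not
p and p and ( p ) or q and not Not
p and p and ( p ) or q and not p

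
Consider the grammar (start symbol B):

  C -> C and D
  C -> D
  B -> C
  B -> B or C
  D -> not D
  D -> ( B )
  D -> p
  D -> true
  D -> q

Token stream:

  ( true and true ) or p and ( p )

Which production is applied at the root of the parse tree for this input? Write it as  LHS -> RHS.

[B [B [C [D ( [B [C [C [D true]] and [D true]]] )]]] or [C [C [D p]] and [D ( [B [C [D p]]] )]]]

B -> B or C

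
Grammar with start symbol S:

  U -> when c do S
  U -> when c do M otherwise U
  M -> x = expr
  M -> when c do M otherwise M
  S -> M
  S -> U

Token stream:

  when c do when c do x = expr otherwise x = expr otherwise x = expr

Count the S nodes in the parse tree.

1

[S [M when c do [M when c do [M x = expr] otherwise [M x = expr]] otherwise [M x = expr]]]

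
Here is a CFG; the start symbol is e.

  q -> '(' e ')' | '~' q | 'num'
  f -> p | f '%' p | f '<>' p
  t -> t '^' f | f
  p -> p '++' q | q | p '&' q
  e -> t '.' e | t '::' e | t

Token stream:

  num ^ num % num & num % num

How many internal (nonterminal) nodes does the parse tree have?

17

[e [t [t [f [p [q num]]]] ^ [f [f [f [p [q num]]] % [p [p [q num]] & [q num]]] % [p [q num]]]]]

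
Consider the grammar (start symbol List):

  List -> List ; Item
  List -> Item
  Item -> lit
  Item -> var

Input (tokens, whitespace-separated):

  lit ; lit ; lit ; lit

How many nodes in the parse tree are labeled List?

[List [List [List [List [Item lit]] ; [Item lit]] ; [Item lit]] ; [Item lit]]

4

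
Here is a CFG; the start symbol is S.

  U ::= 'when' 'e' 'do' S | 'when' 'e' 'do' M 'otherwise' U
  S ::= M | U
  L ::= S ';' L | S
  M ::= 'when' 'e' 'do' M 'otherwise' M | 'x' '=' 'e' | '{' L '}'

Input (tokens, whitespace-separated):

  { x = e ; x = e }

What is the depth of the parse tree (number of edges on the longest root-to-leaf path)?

6

[S [M { [L [S [M x = e]] ; [L [S [M x = e]]]] }]]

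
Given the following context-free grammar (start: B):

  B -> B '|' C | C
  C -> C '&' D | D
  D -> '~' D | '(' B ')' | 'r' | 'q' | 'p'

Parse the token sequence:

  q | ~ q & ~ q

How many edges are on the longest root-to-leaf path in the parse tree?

[B [B [C [D q]]] | [C [C [D ~ [D q]]] & [D ~ [D q]]]]

5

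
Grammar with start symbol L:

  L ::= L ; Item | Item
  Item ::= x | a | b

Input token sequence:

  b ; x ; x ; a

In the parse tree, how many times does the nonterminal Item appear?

[L [L [L [L [Item b]] ; [Item x]] ; [Item x]] ; [Item a]]

4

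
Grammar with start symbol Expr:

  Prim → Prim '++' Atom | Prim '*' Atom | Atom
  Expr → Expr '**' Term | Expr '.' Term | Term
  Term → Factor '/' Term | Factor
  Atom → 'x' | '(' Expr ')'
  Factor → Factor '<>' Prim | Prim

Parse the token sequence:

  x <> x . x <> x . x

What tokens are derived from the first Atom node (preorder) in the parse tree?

x

[Expr [Expr [Expr [Term [Factor [Factor [Prim [Atom x]]] <> [Prim [Atom x]]]]] . [Term [Factor [Factor [Prim [Atom x]]] <> [Prim [Atom x]]]]] . [Term [Factor [Prim [Atom x]]]]]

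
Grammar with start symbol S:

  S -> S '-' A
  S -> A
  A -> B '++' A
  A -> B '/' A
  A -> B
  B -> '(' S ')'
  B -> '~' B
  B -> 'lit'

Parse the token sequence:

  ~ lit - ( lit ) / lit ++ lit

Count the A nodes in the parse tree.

[S [S [A [B ~ [B lit]]]] - [A [B ( [S [A [B lit]]] )] / [A [B lit] ++ [A [B lit]]]]]

5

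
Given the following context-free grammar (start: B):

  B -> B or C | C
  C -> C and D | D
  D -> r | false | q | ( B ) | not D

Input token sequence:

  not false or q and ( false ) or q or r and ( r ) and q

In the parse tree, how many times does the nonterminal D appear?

[B [B [B [B [C [D not [D false]]]] or [C [C [D q]] and [D ( [B [C [D false]]] )]]] or [C [D q]]] or [C [C [C [D r]] and [D ( [B [C [D r]]] )]] and [D q]]]

10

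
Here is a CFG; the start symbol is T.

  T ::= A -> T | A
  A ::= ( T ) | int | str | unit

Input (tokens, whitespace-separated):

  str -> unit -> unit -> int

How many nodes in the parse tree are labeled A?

[T [A str] -> [T [A unit] -> [T [A unit] -> [T [A int]]]]]

4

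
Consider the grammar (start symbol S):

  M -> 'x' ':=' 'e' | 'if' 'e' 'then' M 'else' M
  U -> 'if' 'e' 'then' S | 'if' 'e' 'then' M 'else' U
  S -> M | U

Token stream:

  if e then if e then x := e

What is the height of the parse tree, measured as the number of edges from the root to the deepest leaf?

6

[S [U if e then [S [U if e then [S [M x := e]]]]]]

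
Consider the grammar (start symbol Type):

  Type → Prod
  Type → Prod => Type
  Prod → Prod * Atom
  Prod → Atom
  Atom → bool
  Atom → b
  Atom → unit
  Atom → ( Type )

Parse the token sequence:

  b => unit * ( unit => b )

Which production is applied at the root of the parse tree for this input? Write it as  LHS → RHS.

Type → Prod => Type

[Type [Prod [Atom b]] => [Type [Prod [Prod [Atom unit]] * [Atom ( [Type [Prod [Atom unit]] => [Type [Prod [Atom b]]]] )]]]]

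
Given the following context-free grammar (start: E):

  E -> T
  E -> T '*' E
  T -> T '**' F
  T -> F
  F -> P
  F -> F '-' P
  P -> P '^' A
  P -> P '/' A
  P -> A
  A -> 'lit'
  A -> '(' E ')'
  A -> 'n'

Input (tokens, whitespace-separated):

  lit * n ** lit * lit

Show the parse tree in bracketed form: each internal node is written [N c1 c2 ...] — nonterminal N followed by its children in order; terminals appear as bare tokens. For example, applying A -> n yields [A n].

E
T * E
F * E
P * E
A * E
lit * E
lit * T * E
lit * T ** F * E
lit * F ** F * E
lit * P ** F * E
lit * A ** F * E
lit * n ** F * E
lit * n ** P * E
lit * n ** A * E
lit * n ** lit * E
lit * n ** lit * T
lit * n ** lit * F
lit * n ** lit * P
lit * n ** lit * A
lit * n ** lit * lit

[E [T [F [P [A lit]]]] * [E [T [T [F [P [A n]]]] ** [F [P [A lit]]]] * [E [T [F [P [A lit]]]]]]]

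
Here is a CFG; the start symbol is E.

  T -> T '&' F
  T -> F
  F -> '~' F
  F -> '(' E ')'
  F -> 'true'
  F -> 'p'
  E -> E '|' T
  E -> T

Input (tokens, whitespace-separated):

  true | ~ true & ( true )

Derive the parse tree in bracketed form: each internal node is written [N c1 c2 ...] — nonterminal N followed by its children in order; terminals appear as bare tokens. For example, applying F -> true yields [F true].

[E [E [T [F true]]] | [T [T [F ~ [F true]]] & [F ( [E [T [F true]]] )]]]

E
E | T
T | T
F | T
true | T
true | T & F
true | F & F
true | ~ F & F
true | ~ true & F
true | ~ true & ( E )
true | ~ true & ( T )
true | ~ true & ( F )
true | ~ true & ( true )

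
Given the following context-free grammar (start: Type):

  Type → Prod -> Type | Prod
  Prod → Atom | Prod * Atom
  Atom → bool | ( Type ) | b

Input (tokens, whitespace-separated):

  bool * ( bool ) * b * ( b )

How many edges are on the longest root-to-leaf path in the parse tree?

8

[Type [Prod [Prod [Prod [Prod [Atom bool]] * [Atom ( [Type [Prod [Atom bool]]] )]] * [Atom b]] * [Atom ( [Type [Prod [Atom b]]] )]]]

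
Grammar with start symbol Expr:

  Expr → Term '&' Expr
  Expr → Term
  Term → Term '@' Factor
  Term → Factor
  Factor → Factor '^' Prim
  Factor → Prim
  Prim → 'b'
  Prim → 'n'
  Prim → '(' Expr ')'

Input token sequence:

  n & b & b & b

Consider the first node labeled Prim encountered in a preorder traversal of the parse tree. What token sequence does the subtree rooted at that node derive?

[Expr [Term [Factor [Prim n]]] & [Expr [Term [Factor [Prim b]]] & [Expr [Term [Factor [Prim b]]] & [Expr [Term [Factor [Prim b]]]]]]]

n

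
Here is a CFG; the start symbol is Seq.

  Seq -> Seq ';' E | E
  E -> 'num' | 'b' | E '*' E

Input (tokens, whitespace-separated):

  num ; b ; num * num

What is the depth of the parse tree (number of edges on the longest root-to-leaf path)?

4

[Seq [Seq [Seq [E num]] ; [E b]] ; [E [E num] * [E num]]]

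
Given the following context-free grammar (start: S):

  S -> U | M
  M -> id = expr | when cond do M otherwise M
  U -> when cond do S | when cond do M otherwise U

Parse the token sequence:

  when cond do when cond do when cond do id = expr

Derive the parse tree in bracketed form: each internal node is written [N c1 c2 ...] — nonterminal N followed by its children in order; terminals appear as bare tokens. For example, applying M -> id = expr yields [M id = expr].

S
U
when cond do S
when cond do U
when cond do when cond do S
when cond do when cond do U
when cond do when cond do when cond do S
when cond do when cond do when cond do M
when cond do when cond do when cond do id = expr

[S [U when cond do [S [U when cond do [S [U when cond do [S [M id = expr]]]]]]]]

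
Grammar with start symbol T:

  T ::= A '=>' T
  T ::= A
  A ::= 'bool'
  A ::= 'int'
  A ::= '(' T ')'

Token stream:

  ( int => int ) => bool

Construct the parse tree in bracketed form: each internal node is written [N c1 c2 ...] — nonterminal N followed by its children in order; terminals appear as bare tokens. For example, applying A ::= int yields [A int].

[T [A ( [T [A int] => [T [A int]]] )] => [T [A bool]]]

T
A => T
( T ) => T
( A => T ) => T
( int => T ) => T
( int => A ) => T
( int => int ) => T
( int => int ) => A
( int => int ) => bool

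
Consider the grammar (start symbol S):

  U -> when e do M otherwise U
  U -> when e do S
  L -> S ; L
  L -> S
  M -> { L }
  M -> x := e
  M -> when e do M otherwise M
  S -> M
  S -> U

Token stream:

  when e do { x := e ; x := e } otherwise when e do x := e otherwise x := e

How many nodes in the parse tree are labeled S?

3

[S [M when e do [M { [L [S [M x := e]] ; [L [S [M x := e]]]] }] otherwise [M when e do [M x := e] otherwise [M x := e]]]]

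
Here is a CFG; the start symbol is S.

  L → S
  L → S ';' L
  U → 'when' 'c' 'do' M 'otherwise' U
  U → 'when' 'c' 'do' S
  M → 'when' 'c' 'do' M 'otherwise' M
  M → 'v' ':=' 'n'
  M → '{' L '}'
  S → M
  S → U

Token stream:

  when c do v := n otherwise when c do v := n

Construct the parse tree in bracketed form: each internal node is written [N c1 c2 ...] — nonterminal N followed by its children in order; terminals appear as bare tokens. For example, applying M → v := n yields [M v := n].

[S [U when c do [M v := n] otherwise [U when c do [S [M v := n]]]]]

S
U
when c do M otherwise U
when c do v := n otherwise U
when c do v := n otherwise when c do S
when c do v := n otherwise when c do M
when c do v := n otherwise when c do v := n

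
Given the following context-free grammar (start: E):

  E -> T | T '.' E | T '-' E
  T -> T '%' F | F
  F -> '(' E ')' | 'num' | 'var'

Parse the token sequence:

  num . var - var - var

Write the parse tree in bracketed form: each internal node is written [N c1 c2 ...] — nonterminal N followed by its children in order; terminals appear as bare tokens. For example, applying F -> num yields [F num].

[E [T [F num]] . [E [T [F var]] - [E [T [F var]] - [E [T [F var]]]]]]

E
T . E
F . E
num . E
num . T - E
num . F - E
num . var - E
num . var - T - E
num . var - F - E
num . var - var - E
num . var - var - T
num . var - var - F
num . var - var - var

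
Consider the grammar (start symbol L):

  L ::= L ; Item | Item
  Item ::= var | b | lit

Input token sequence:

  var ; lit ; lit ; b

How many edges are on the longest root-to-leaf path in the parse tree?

5

[L [L [L [L [Item var]] ; [Item lit]] ; [Item lit]] ; [Item b]]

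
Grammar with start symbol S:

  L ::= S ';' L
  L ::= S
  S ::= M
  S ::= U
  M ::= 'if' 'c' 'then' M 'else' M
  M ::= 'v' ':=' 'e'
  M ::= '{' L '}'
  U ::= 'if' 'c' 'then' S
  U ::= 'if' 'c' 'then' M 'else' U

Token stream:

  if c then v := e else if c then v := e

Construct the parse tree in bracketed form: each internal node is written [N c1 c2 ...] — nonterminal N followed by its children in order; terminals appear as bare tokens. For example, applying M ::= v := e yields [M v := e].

[S [U if c then [M v := e] else [U if c then [S [M v := e]]]]]

S
U
if c then M else U
if c then v := e else U
if c then v := e else if c then S
if c then v := e else if c then M
if c then v := e else if c then v := e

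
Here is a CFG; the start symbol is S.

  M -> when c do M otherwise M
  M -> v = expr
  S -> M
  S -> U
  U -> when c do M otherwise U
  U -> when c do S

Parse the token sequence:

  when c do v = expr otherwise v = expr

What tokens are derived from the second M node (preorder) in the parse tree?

[S [M when c do [M v = expr] otherwise [M v = expr]]]

v = expr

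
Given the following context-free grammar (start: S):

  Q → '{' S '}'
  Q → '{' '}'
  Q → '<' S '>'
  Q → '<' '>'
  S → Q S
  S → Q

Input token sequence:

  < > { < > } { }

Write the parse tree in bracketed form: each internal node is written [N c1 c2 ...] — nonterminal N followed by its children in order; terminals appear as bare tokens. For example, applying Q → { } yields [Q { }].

S
Q S
< > S
< > Q S
< > { S } S
< > { Q } S
< > { < > } S
< > { < > } Q
< > { < > } { }

[S [Q < >] [S [Q { [S [Q < >]] }] [S [Q { }]]]]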